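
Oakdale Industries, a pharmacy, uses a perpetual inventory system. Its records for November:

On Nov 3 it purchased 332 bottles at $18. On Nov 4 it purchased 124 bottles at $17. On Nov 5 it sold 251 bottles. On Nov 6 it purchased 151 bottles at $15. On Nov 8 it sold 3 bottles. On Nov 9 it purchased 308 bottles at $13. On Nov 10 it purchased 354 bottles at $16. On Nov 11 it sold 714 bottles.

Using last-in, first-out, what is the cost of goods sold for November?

COGS = $14,887

Nov 5, 251 sold [LIFO — newest first]: 124 @ $17 + 127 @ $18 = $4,394
Nov 8, 3 sold [LIFO — newest first]: 3 @ $15 = $45
Nov 11, 714 sold [LIFO — newest first]: 354 @ $16 + 308 @ $13 + 52 @ $15 = $10,448
Total COGS = $4,394 + $45 + $10,448 = $14,887
Ending inventory: 205 @ $18 + 96 @ $15 = $5,130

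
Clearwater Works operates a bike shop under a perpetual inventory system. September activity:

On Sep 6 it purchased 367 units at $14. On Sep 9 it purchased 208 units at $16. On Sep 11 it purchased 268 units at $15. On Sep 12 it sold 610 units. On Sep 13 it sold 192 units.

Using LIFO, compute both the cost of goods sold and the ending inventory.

Sep 12, 610 sold [LIFO — newest first]: 268 @ $15 + 208 @ $16 + 134 @ $14 = $9,224
Sep 13, 192 sold [LIFO — newest first]: 192 @ $14 = $2,688
Total COGS = $9,224 + $2,688 = $11,912
Ending inventory: 41 @ $14 = $574

COGS = $11,912; ending inventory = $574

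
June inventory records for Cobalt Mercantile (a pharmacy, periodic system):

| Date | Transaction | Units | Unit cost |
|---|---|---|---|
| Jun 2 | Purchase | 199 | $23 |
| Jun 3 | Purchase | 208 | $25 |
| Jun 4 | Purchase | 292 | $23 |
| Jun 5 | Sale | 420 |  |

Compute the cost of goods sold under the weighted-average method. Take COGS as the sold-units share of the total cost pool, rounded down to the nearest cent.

Jun 5, sell 420: 420/699 × $16,493.00 → $9,909.95
Ending inventory (cost pool remaining) = $6,583.05
Check: goods available $16,493.00 = COGS $9,909.95 + ending $6,583.05

COGS = $9,909.95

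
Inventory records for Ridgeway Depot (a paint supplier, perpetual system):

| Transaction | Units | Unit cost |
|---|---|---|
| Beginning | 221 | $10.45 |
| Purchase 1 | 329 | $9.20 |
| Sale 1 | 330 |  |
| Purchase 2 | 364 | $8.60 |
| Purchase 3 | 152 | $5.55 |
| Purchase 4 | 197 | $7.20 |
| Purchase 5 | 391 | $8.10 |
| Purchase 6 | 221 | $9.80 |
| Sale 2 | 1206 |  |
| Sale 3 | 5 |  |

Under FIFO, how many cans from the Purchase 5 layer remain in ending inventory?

113

Sale 1 (330) [FIFO — oldest first]: 221 @ $10.45 + 109 @ $9.20 = $3,312.25
Sale 2 (1206) [FIFO — oldest first]: 220 @ $9.20 + 364 @ $8.60 + 152 @ $5.55 + 197 @ $7.20 + 273 @ $8.10 = $9,627.70
Sale 3 (5) [FIFO — oldest first]: 5 @ $8.10 = $40.50
Total COGS = $3,312.25 + $9,627.70 + $40.50 = $12,980.45
Ending inventory: 113 @ $8.10 + 221 @ $9.80 = $3,081.10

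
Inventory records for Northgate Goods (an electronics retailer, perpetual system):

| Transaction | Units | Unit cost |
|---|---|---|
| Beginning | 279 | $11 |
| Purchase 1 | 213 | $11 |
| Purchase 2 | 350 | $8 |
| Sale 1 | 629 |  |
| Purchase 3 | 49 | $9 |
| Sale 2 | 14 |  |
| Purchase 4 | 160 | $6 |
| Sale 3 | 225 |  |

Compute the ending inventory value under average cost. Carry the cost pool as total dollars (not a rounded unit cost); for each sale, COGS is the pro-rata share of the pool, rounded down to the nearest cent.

Ending inventory = $1,499.81

After Beginning: 279 on hand, pool $3,069.00 (≈ $11.0000 each)
After Purchase 1: 492 on hand, pool $5,412.00 (≈ $11.0000 each)
After Purchase 2: 842 on hand, pool $8,212.00 (≈ $9.7530 each)
Sale 1, sell 629: 629/842 × $8,212.00 → $6,134.61
After Purchase 3: 262 on hand, pool $2,518.39 (≈ $9.6122 each)
Sale 2, sell 14: 14/262 × $2,518.39 → $134.57
After Purchase 4: 408 on hand, pool $3,343.82 (≈ $8.1956 each)
Sale 3, sell 225: 225/408 × $3,343.82 → $1,844.01
Total COGS = $6,134.61 + $134.57 + $1,844.01 = $8,113.19
Ending inventory (cost pool remaining) = $1,499.81
Check: goods available $9,613.00 = COGS $8,113.19 + ending $1,499.81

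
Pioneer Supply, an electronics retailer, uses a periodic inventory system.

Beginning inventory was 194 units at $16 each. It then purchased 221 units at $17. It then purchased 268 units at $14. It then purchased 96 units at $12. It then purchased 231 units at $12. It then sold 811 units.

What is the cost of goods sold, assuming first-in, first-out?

COGS = $12,149

Sale 1 (811) [FIFO — oldest first]: 194 @ $16 + 221 @ $17 + 268 @ $14 + 96 @ $12 + 32 @ $12 = $12,149
Ending inventory: 199 @ $12 = $2,388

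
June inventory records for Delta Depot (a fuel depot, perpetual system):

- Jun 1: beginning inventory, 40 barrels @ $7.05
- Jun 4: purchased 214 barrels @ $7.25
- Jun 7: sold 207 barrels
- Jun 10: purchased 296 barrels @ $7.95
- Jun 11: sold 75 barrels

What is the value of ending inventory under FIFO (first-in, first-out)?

Ending inventory = $2,130.60

Jun 7, 207 sold [FIFO — oldest first]: 40 @ $7.05 + 167 @ $7.25 = $1,492.75
Jun 11, 75 sold [FIFO — oldest first]: 47 @ $7.25 + 28 @ $7.95 = $563.35
Total COGS = $1,492.75 + $563.35 = $2,056.10
Ending inventory: 268 @ $7.95 = $2,130.60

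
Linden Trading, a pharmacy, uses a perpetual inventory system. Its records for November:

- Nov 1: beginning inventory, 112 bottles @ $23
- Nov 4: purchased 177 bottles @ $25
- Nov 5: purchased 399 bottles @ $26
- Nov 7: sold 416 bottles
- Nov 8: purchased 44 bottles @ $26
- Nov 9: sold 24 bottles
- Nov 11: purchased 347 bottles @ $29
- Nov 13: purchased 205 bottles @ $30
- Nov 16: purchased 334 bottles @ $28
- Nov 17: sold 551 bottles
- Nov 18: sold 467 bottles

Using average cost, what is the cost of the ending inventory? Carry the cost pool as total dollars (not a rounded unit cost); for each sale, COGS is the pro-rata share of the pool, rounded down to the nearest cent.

Ending inventory = $4,478.05

After Nov 1: 112 on hand, pool $2,576.00 (≈ $23.0000 each)
After Nov 4: 289 on hand, pool $7,001.00 (≈ $24.2249 each)
After Nov 5: 688 on hand, pool $17,375.00 (≈ $25.2544 each)
Nov 7, sell 416: 416/688 × $17,375.00 → $10,505.81
After Nov 8: 316 on hand, pool $8,013.19 (≈ $25.3582 each)
Nov 9, sell 24: 24/316 × $8,013.19 → $608.59
After Nov 11: 639 on hand, pool $17,467.60 (≈ $27.3358 each)
After Nov 13: 844 on hand, pool $23,617.60 (≈ $27.9829 each)
After Nov 16: 1178 on hand, pool $32,969.60 (≈ $27.9878 each)
Nov 17, sell 551: 551/1178 × $32,969.60 → $15,421.26
Nov 18, sell 467: 467/627 × $17,548.34 → $13,070.29
Total COGS = $10,505.81 + $608.59 + $15,421.26 + $13,070.29 = $39,605.95
Ending inventory (cost pool remaining) = $4,478.05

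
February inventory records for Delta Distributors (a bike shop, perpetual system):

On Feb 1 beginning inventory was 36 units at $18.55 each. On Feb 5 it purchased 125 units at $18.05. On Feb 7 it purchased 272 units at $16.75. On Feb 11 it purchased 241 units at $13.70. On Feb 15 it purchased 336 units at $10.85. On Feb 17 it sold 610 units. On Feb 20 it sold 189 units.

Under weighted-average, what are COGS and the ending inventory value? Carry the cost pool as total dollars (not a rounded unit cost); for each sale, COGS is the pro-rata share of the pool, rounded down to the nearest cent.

After Feb 1: 36 on hand, pool $667.80 (≈ $18.5500 each)
After Feb 5: 161 on hand, pool $2,924.05 (≈ $18.1618 each)
After Feb 7: 433 on hand, pool $7,480.05 (≈ $17.2749 each)
After Feb 11: 674 on hand, pool $10,781.75 (≈ $15.9967 each)
After Feb 15: 1010 on hand, pool $14,427.35 (≈ $14.2845 each)
Feb 17, sell 610: 610/1010 × $14,427.35 → $8,713.54
Feb 20, sell 189: 189/400 × $5,713.81 → $2,699.77
Total COGS = $8,713.54 + $2,699.77 = $11,413.31
Ending inventory (cost pool remaining) = $3,014.04

COGS = $11,413.31; ending inventory = $3,014.04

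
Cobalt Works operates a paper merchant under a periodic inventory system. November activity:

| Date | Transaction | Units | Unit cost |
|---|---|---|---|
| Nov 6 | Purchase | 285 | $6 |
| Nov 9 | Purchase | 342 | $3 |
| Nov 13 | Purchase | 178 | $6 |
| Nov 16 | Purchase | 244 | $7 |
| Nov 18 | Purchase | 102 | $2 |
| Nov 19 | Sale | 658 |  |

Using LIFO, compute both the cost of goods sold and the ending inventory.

Nov 19, 658 sold [LIFO — newest first]: 102 @ $2 + 244 @ $7 + 178 @ $6 + 134 @ $3 = $3,382
Ending inventory: 285 @ $6 + 208 @ $3 = $2,334
Check: goods available $5,716 = COGS $3,382 + ending $2,334

COGS = $3,382; ending inventory = $2,334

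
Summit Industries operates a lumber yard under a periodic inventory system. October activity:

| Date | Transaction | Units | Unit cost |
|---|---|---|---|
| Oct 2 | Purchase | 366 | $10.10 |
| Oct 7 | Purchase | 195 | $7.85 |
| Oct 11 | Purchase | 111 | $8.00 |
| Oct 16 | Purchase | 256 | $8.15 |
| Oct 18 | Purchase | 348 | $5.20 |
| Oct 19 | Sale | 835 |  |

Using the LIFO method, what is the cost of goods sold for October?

COGS = $5,726.00

Oct 19, 835 sold [LIFO — newest first]: 348 @ $5.20 + 256 @ $8.15 + 111 @ $8.00 + 120 @ $7.85 = $5,726.00
Ending inventory: 366 @ $10.10 + 75 @ $7.85 = $4,285.35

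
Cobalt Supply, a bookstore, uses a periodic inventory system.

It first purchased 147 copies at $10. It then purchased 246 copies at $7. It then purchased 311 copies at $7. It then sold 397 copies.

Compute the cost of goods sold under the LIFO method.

COGS = $2,779

Sale 1 (397) [LIFO — newest first]: 311 @ $7 + 86 @ $7 = $2,779
Ending inventory: 147 @ $10 + 160 @ $7 = $2,590
Check: goods available $5,369 = COGS $2,779 + ending $2,590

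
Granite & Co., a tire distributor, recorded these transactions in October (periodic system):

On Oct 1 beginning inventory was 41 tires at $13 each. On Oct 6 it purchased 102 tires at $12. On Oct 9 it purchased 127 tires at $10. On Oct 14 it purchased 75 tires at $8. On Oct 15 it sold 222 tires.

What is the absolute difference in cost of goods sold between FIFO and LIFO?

FIFO COGS: 41 @ $13 + 102 @ $12 + 79 @ $10 = $2,547
LIFO COGS: 75 @ $8 + 127 @ $10 + 20 @ $12 = $2,110
Difference = |$2,547 − $2,110| = $437

$437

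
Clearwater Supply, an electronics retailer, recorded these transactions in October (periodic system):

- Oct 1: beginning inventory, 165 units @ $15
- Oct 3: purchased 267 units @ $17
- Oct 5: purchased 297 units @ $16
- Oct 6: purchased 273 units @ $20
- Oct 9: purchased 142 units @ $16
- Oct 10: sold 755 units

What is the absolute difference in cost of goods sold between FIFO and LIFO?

$929

FIFO COGS: 165 @ $15 + 267 @ $17 + 297 @ $16 + 26 @ $20 = $12,286
LIFO COGS: 142 @ $16 + 273 @ $20 + 297 @ $16 + 43 @ $17 = $13,215
Difference = |$12,286 − $13,215| = $929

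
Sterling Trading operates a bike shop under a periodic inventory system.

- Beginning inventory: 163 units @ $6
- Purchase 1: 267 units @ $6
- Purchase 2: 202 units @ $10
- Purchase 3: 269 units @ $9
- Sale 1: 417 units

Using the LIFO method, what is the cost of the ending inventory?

Sale 1 (417) [LIFO — newest first]: 269 @ $9 + 148 @ $10 = $3,901
Ending inventory: 163 @ $6 + 267 @ $6 + 54 @ $10 = $3,120
Check: goods available $7,021 = COGS $3,901 + ending $3,120

Ending inventory = $3,120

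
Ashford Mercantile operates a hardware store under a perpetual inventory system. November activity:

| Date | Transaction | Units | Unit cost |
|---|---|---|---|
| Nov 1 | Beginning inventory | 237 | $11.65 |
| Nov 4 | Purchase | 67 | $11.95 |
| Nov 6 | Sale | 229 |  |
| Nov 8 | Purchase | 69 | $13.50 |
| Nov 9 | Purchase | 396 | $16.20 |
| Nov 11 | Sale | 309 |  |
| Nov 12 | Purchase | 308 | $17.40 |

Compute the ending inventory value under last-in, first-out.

Ending inventory = $8,573.85

Nov 6, 229 sold [LIFO — newest first]: 67 @ $11.95 + 162 @ $11.65 = $2,687.95
Nov 11, 309 sold [LIFO — newest first]: 309 @ $16.20 = $5,005.80
Total COGS = $2,687.95 + $5,005.80 = $7,693.75
Ending inventory: 75 @ $11.65 + 69 @ $13.50 + 87 @ $16.20 + 308 @ $17.40 = $8,573.85
Check: goods available $16,267.60 = COGS $7,693.75 + ending $8,573.85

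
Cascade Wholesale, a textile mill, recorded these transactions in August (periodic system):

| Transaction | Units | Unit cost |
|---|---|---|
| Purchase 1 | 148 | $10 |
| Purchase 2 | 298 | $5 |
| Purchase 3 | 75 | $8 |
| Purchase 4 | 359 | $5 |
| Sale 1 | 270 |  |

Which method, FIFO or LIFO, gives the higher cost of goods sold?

FIFO

FIFO COGS: 148 @ $10 + 122 @ $5 = $2,090
LIFO COGS: 270 @ $5 = $1,350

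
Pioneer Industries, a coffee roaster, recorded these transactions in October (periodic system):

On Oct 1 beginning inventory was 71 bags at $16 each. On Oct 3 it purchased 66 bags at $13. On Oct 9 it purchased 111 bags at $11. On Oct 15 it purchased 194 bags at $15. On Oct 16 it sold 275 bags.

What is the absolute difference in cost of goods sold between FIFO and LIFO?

FIFO COGS: 71 @ $16 + 66 @ $13 + 111 @ $11 + 27 @ $15 = $3,620
LIFO COGS: 194 @ $15 + 81 @ $11 = $3,801
Difference = |$3,620 − $3,801| = $181

$181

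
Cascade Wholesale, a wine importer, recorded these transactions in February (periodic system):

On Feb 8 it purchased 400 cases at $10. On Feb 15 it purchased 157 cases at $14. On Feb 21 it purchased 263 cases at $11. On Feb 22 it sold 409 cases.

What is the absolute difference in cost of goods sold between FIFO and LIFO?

FIFO COGS: 400 @ $10 + 9 @ $14 = $4,126
LIFO COGS: 263 @ $11 + 146 @ $14 = $4,937
Difference = |$4,126 − $4,937| = $811

$811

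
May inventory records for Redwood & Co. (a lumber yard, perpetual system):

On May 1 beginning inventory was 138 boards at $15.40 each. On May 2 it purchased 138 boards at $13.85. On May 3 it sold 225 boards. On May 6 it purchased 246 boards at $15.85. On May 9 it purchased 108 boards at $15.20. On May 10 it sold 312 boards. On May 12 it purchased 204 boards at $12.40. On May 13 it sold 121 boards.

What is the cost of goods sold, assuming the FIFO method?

COGS = $9,924.40

May 3, 225 sold [FIFO — oldest first]: 138 @ $15.40 + 87 @ $13.85 = $3,330.15
May 10, 312 sold [FIFO — oldest first]: 51 @ $13.85 + 246 @ $15.85 + 15 @ $15.20 = $4,833.45
May 13, 121 sold [FIFO — oldest first]: 93 @ $15.20 + 28 @ $12.40 = $1,760.80
Total COGS = $3,330.15 + $4,833.45 + $1,760.80 = $9,924.40
Ending inventory: 176 @ $12.40 = $2,182.40
Check: goods available $12,106.80 = COGS $9,924.40 + ending $2,182.40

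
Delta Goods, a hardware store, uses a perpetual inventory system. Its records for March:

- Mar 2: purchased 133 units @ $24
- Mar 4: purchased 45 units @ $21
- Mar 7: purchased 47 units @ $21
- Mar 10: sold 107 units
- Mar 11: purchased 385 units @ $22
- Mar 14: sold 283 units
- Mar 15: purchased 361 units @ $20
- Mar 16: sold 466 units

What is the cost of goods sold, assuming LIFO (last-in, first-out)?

COGS = $18,054

Mar 10, 107 sold [LIFO — newest first]: 47 @ $21 + 45 @ $21 + 15 @ $24 = $2,292
Mar 14, 283 sold [LIFO — newest first]: 283 @ $22 = $6,226
Mar 16, 466 sold [LIFO — newest first]: 361 @ $20 + 102 @ $22 + 3 @ $24 = $9,536
Total COGS = $2,292 + $6,226 + $9,536 = $18,054
Ending inventory: 115 @ $24 = $2,760
Check: goods available $20,814 = COGS $18,054 + ending $2,760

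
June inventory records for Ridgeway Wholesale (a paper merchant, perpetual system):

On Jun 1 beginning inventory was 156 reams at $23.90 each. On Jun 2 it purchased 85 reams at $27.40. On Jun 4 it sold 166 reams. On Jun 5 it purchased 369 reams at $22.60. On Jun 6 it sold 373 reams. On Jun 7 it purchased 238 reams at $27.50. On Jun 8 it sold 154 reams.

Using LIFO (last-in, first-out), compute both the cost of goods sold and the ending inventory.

Jun 4, 166 sold [LIFO — newest first]: 85 @ $27.40 + 81 @ $23.90 = $4,264.90
Jun 6, 373 sold [LIFO — newest first]: 369 @ $22.60 + 4 @ $23.90 = $8,435.00
Jun 8, 154 sold [LIFO — newest first]: 154 @ $27.50 = $4,235.00
Total COGS = $4,264.90 + $8,435.00 + $4,235.00 = $16,934.90
Ending inventory: 71 @ $23.90 + 84 @ $27.50 = $4,006.90

COGS = $16,934.90; ending inventory = $4,006.90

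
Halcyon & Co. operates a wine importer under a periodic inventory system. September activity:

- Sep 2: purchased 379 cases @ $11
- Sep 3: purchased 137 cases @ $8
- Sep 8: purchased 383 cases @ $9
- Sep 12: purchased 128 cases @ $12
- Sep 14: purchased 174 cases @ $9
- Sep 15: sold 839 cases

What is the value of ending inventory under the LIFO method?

Sep 15, 839 sold [LIFO — newest first]: 174 @ $9 + 128 @ $12 + 383 @ $9 + 137 @ $8 + 17 @ $11 = $7,832
Ending inventory: 362 @ $11 = $3,982
Check: goods available $11,814 = COGS $7,832 + ending $3,982

Ending inventory = $3,982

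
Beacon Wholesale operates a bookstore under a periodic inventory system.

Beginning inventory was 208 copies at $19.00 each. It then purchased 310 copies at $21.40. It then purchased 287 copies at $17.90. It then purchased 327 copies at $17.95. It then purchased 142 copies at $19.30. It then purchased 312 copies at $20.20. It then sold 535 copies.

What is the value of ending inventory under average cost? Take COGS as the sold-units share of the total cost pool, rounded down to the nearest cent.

Ending inventory = $20,301.63

Sale 1, sell 535: 535/1586 × $30,635.95 → $10,334.32
Ending inventory (cost pool remaining) = $20,301.63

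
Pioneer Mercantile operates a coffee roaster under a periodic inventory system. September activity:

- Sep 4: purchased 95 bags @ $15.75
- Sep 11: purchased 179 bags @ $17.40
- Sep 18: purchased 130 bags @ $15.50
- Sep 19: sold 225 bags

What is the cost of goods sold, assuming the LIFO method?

COGS = $3,668.00

Sep 19, 225 sold [LIFO — newest first]: 130 @ $15.50 + 95 @ $17.40 = $3,668.00
Ending inventory: 95 @ $15.75 + 84 @ $17.40 = $2,957.85
Check: goods available $6,625.85 = COGS $3,668.00 + ending $2,957.85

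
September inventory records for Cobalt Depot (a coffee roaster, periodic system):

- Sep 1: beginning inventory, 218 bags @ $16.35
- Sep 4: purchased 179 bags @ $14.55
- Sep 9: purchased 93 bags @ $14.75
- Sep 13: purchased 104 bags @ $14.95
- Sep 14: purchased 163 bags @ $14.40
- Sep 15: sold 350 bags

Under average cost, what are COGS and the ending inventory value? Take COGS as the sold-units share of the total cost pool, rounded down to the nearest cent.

Sep 15, sell 350: 350/757 × $11,442.50 → $5,290.45
Ending inventory (cost pool remaining) = $6,152.05

COGS = $5,290.45; ending inventory = $6,152.05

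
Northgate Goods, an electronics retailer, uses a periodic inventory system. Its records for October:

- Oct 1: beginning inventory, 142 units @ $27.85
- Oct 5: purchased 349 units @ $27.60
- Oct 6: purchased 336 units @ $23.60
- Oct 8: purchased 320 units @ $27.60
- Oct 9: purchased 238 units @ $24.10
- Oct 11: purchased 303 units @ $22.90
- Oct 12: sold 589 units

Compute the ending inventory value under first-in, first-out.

Oct 12, 589 sold [FIFO — oldest first]: 142 @ $27.85 + 349 @ $27.60 + 98 @ $23.60 = $15,899.90
Ending inventory: 238 @ $23.60 + 320 @ $27.60 + 238 @ $24.10 + 303 @ $22.90 = $27,123.30
Check: goods available $43,023.20 = COGS $15,899.90 + ending $27,123.30

Ending inventory = $27,123.30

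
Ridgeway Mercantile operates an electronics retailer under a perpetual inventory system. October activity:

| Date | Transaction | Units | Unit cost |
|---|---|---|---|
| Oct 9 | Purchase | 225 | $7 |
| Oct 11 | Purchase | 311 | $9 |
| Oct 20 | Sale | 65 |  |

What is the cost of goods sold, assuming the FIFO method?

Oct 20, 65 sold [FIFO — oldest first]: 65 @ $7 = $455
Ending inventory: 160 @ $7 + 311 @ $9 = $3,919

COGS = $455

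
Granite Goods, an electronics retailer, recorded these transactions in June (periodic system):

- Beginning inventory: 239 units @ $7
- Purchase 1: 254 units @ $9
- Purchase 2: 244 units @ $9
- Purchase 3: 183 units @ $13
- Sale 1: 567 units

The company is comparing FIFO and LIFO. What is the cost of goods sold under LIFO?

FIFO COGS: 239 @ $7 + 254 @ $9 + 74 @ $9 = $4,625
LIFO COGS: 183 @ $13 + 244 @ $9 + 140 @ $9 = $5,835

COGS = $5,835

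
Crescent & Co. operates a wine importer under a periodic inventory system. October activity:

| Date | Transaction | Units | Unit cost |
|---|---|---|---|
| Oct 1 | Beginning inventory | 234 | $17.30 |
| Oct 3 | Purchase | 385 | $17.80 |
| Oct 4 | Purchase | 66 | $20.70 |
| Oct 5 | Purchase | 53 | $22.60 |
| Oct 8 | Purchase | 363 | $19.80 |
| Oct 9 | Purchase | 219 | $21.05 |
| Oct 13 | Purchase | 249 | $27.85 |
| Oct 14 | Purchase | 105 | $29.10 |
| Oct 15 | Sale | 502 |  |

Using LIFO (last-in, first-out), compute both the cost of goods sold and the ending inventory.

COGS = $13,105.55; ending inventory = $22,147.15

Oct 15, 502 sold [LIFO — newest first]: 105 @ $29.10 + 249 @ $27.85 + 148 @ $21.05 = $13,105.55
Ending inventory: 234 @ $17.30 + 385 @ $17.80 + 66 @ $20.70 + 53 @ $22.60 + 363 @ $19.80 + 71 @ $21.05 = $22,147.15
Check: goods available $35,252.70 = COGS $13,105.55 + ending $22,147.15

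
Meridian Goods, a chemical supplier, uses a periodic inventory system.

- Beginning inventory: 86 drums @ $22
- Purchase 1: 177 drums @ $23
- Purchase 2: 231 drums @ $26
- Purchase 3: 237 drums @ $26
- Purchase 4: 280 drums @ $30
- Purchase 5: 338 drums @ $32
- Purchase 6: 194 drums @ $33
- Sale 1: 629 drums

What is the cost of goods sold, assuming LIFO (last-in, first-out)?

COGS = $20,128

Sale 1 (629) [LIFO — newest first]: 194 @ $33 + 338 @ $32 + 97 @ $30 = $20,128
Ending inventory: 86 @ $22 + 177 @ $23 + 231 @ $26 + 237 @ $26 + 183 @ $30 = $23,621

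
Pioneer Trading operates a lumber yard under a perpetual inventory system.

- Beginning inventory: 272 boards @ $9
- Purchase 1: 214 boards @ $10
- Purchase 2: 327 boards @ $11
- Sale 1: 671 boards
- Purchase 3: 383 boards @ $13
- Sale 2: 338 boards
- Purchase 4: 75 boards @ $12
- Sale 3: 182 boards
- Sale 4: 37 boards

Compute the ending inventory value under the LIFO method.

Sale 1 (671) [LIFO — newest first]: 327 @ $11 + 214 @ $10 + 130 @ $9 = $6,907
Sale 2 (338) [LIFO — newest first]: 338 @ $13 = $4,394
Sale 3 (182) [LIFO — newest first]: 75 @ $12 + 45 @ $13 + 62 @ $9 = $2,043
Sale 4 (37) [LIFO — newest first]: 37 @ $9 = $333
Total COGS = $6,907 + $4,394 + $2,043 + $333 = $13,677
Ending inventory: 43 @ $9 = $387
Check: goods available $14,064 = COGS $13,677 + ending $387

Ending inventory = $387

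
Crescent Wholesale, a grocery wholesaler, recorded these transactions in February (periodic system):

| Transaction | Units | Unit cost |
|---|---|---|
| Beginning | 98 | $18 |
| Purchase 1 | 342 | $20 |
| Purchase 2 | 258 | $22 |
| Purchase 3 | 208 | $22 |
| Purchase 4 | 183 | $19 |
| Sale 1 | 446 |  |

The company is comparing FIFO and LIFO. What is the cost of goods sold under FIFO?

COGS = $8,736

FIFO COGS: 98 @ $18 + 342 @ $20 + 6 @ $22 = $8,736
LIFO COGS: 183 @ $19 + 208 @ $22 + 55 @ $22 = $9,263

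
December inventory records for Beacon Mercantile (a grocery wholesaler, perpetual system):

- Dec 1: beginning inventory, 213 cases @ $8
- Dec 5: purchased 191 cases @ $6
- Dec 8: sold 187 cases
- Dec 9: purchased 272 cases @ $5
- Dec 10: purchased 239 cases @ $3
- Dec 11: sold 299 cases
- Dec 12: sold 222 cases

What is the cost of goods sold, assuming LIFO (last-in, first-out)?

Dec 8, 187 sold [LIFO — newest first]: 187 @ $6 = $1,122
Dec 11, 299 sold [LIFO — newest first]: 239 @ $3 + 60 @ $5 = $1,017
Dec 12, 222 sold [LIFO — newest first]: 212 @ $5 + 4 @ $6 + 6 @ $8 = $1,132
Total COGS = $1,122 + $1,017 + $1,132 = $3,271
Ending inventory: 207 @ $8 = $1,656

COGS = $3,271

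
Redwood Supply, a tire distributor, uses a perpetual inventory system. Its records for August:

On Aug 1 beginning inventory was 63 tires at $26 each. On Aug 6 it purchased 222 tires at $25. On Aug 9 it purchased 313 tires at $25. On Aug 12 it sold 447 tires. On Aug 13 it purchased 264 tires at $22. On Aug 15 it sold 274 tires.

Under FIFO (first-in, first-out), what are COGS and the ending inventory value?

Aug 12, 447 sold [FIFO — oldest first]: 63 @ $26 + 222 @ $25 + 162 @ $25 = $11,238
Aug 15, 274 sold [FIFO — oldest first]: 151 @ $25 + 123 @ $22 = $6,481
Total COGS = $11,238 + $6,481 = $17,719
Ending inventory: 141 @ $22 = $3,102

COGS = $17,719; ending inventory = $3,102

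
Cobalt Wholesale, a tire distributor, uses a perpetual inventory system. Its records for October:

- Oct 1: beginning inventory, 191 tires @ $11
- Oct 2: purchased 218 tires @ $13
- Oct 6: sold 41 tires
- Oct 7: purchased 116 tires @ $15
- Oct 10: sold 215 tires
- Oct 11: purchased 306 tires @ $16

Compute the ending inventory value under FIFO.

Oct 6, 41 sold [FIFO — oldest first]: 41 @ $11 = $451
Oct 10, 215 sold [FIFO — oldest first]: 150 @ $11 + 65 @ $13 = $2,495
Total COGS = $451 + $2,495 = $2,946
Ending inventory: 153 @ $13 + 116 @ $15 + 306 @ $16 = $8,625

Ending inventory = $8,625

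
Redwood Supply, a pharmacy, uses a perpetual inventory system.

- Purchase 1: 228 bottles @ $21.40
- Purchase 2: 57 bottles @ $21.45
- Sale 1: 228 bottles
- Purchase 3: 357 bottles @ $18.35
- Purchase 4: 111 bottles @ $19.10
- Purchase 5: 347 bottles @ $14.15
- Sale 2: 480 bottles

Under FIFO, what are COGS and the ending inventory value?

COGS = $13,913.40; ending inventory = $5,769.55

Sale 1 (228) [FIFO — oldest first]: 228 @ $21.40 = $4,879.20
Sale 2 (480) [FIFO — oldest first]: 57 @ $21.45 + 357 @ $18.35 + 66 @ $19.10 = $9,034.20
Total COGS = $4,879.20 + $9,034.20 = $13,913.40
Ending inventory: 45 @ $19.10 + 347 @ $14.15 = $5,769.55
Check: goods available $19,682.95 = COGS $13,913.40 + ending $5,769.55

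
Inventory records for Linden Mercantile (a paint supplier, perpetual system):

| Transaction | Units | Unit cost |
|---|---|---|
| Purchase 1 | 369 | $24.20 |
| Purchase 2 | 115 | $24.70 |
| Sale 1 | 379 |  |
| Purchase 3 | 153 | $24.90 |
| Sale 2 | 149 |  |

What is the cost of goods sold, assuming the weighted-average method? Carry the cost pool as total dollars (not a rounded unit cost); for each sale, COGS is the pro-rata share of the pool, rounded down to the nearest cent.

COGS = $12,891.67

After Purchase 1: 369 on hand, pool $8,929.80 (≈ $24.2000 each)
After Purchase 2: 484 on hand, pool $11,770.30 (≈ $24.3188 each)
Sale 1, sell 379: 379/484 × $11,770.30 → $9,216.82
After Purchase 3: 258 on hand, pool $6,363.18 (≈ $24.6635 each)
Sale 2, sell 149: 149/258 × $6,363.18 → $3,674.85
Total COGS = $9,216.82 + $3,674.85 = $12,891.67
Ending inventory (cost pool remaining) = $2,688.33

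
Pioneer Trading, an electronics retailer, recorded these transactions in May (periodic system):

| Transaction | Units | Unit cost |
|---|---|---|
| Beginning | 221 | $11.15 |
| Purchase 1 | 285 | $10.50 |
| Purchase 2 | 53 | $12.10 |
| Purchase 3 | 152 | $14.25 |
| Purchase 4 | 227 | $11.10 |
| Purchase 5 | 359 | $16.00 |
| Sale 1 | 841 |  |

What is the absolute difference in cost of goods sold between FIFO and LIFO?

FIFO COGS: 221 @ $11.15 + 285 @ $10.50 + 53 @ $12.10 + 152 @ $14.25 + 130 @ $11.10 = $9,706.95
LIFO COGS: 359 @ $16.00 + 227 @ $11.10 + 152 @ $14.25 + 53 @ $12.10 + 50 @ $10.50 = $11,596.00
Difference = |$9,706.95 − $11,596.00| = $1,889.05

$1,889.05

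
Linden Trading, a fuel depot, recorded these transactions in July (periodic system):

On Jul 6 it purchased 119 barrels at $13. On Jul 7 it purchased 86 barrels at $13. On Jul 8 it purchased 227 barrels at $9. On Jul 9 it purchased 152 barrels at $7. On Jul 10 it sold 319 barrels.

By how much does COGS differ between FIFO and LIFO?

FIFO COGS: 119 @ $13 + 86 @ $13 + 114 @ $9 = $3,691
LIFO COGS: 152 @ $7 + 167 @ $9 = $2,567
Difference = |$3,691 − $2,567| = $1,124

$1,124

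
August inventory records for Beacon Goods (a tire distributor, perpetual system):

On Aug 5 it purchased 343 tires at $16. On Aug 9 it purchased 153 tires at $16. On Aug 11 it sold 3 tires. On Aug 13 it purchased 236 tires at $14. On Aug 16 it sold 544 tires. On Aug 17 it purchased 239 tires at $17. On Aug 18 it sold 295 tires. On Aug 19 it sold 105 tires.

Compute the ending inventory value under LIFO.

Aug 11, 3 sold [LIFO — newest first]: 3 @ $16 = $48
Aug 16, 544 sold [LIFO — newest first]: 236 @ $14 + 150 @ $16 + 158 @ $16 = $8,232
Aug 18, 295 sold [LIFO — newest first]: 239 @ $17 + 56 @ $16 = $4,959
Aug 19, 105 sold [LIFO — newest first]: 105 @ $16 = $1,680
Total COGS = $48 + $8,232 + $4,959 + $1,680 = $14,919
Ending inventory: 24 @ $16 = $384
Check: goods available $15,303 = COGS $14,919 + ending $384

Ending inventory = $384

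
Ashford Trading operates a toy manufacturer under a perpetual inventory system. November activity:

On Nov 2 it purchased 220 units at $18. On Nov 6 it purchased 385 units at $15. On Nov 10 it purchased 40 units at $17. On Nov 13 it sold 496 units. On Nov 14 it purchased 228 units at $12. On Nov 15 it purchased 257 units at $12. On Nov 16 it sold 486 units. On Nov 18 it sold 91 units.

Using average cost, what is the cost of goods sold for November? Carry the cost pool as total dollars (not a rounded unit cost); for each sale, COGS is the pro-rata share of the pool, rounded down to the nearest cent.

After Nov 2: 220 on hand, pool $3,960.00 (≈ $18.0000 each)
After Nov 6: 605 on hand, pool $9,735.00 (≈ $16.0909 each)
After Nov 10: 645 on hand, pool $10,415.00 (≈ $16.1473 each)
Nov 13, sell 496: 496/645 × $10,415.00 → $8,009.05
After Nov 14: 377 on hand, pool $5,141.95 (≈ $13.6391 each)
After Nov 15: 634 on hand, pool $8,225.95 (≈ $12.9747 each)
Nov 16, sell 486: 486/634 × $8,225.95 → $6,305.69
Nov 18, sell 91: 91/148 × $1,920.26 → $1,180.70
Total COGS = $8,009.05 + $6,305.69 + $1,180.70 = $15,495.44
Ending inventory (cost pool remaining) = $739.56

COGS = $15,495.44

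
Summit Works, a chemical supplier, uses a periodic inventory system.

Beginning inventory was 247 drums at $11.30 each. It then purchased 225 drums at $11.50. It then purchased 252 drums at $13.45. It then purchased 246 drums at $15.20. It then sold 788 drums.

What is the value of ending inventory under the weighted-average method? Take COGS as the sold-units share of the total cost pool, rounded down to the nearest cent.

Sale 1, sell 788: 788/970 × $12,507.20 → $10,160.48
Ending inventory (cost pool remaining) = $2,346.72
Check: goods available $12,507.20 = COGS $10,160.48 + ending $2,346.72

Ending inventory = $2,346.72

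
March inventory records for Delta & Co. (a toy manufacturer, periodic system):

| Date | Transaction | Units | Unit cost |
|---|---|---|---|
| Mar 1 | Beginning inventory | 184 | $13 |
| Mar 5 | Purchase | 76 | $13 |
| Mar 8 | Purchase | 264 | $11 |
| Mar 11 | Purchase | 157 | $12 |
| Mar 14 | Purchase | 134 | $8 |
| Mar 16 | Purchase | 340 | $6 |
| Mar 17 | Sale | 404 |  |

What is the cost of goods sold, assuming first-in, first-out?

COGS = $4,964

Mar 17, 404 sold [FIFO — oldest first]: 184 @ $13 + 76 @ $13 + 144 @ $11 = $4,964
Ending inventory: 120 @ $11 + 157 @ $12 + 134 @ $8 + 340 @ $6 = $6,316
Check: goods available $11,280 = COGS $4,964 + ending $6,316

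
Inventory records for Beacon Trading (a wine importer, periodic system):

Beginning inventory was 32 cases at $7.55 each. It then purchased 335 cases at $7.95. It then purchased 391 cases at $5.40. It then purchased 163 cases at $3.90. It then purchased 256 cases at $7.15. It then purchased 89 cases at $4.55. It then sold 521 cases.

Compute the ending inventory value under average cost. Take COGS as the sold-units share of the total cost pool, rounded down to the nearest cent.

Ending inventory = $4,641.43

Sale 1, sell 521: 521/1266 × $7,887.30 → $3,245.87
Ending inventory (cost pool remaining) = $4,641.43
Check: goods available $7,887.30 = COGS $3,245.87 + ending $4,641.43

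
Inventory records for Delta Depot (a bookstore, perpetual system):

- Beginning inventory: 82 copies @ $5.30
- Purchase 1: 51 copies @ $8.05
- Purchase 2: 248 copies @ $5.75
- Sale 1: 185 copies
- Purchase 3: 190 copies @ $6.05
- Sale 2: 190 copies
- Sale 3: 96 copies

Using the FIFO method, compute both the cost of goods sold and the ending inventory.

Sale 1 (185) [FIFO — oldest first]: 82 @ $5.30 + 51 @ $8.05 + 52 @ $5.75 = $1,144.15
Sale 2 (190) [FIFO — oldest first]: 190 @ $5.75 = $1,092.50
Sale 3 (96) [FIFO — oldest first]: 6 @ $5.75 + 90 @ $6.05 = $579.00
Total COGS = $1,144.15 + $1,092.50 + $579.00 = $2,815.65
Ending inventory: 100 @ $6.05 = $605.00

COGS = $2,815.65; ending inventory = $605.00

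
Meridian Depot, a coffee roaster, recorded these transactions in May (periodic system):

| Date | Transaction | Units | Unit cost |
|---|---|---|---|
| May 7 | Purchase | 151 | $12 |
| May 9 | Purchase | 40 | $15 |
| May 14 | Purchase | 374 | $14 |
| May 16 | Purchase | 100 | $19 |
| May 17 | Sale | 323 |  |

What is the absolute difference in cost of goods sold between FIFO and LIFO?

FIFO COGS: 151 @ $12 + 40 @ $15 + 132 @ $14 = $4,260
LIFO COGS: 100 @ $19 + 223 @ $14 = $5,022
Difference = |$4,260 − $5,022| = $762

$762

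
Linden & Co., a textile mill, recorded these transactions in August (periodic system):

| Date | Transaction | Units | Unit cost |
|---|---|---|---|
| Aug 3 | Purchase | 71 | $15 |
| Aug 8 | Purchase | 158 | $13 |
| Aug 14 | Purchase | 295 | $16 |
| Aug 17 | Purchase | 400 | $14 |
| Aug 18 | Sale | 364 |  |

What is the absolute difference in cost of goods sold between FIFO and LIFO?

$183

FIFO COGS: 71 @ $15 + 158 @ $13 + 135 @ $16 = $5,279
LIFO COGS: 364 @ $14 = $5,096
Difference = |$5,279 − $5,096| = $183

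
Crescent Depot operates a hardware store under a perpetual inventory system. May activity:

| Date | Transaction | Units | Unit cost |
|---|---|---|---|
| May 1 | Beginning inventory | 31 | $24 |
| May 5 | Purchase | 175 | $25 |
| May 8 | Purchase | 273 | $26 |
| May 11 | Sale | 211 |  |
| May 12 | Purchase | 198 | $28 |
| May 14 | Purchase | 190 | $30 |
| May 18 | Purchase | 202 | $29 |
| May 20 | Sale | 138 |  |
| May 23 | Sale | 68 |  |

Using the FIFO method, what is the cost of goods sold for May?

May 11, 211 sold [FIFO — oldest first]: 31 @ $24 + 175 @ $25 + 5 @ $26 = $5,249
May 20, 138 sold [FIFO — oldest first]: 138 @ $26 = $3,588
May 23, 68 sold [FIFO — oldest first]: 68 @ $26 = $1,768
Total COGS = $5,249 + $3,588 + $1,768 = $10,605
Ending inventory: 62 @ $26 + 198 @ $28 + 190 @ $30 + 202 @ $29 = $18,714

COGS = $10,605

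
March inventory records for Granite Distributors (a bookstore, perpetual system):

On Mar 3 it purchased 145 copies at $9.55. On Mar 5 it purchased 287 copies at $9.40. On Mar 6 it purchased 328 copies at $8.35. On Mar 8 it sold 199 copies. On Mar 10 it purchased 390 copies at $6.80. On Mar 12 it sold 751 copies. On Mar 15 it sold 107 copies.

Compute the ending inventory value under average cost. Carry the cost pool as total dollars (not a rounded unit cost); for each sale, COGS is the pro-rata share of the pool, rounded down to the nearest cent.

Ending inventory = $751.76

After Mar 3: 145 on hand, pool $1,384.75 (≈ $9.5500 each)
After Mar 5: 432 on hand, pool $4,082.55 (≈ $9.4503 each)
After Mar 6: 760 on hand, pool $6,821.35 (≈ $8.9755 each)
Mar 8, sell 199: 199/760 × $6,821.35 → $1,786.11
After Mar 10: 951 on hand, pool $7,687.24 (≈ $8.0833 each)
Mar 12, sell 751: 751/951 × $7,687.24 → $6,070.57
Mar 15, sell 107: 107/200 × $1,616.67 → $864.91
Total COGS = $1,786.11 + $6,070.57 + $864.91 = $8,721.59
Ending inventory (cost pool remaining) = $751.76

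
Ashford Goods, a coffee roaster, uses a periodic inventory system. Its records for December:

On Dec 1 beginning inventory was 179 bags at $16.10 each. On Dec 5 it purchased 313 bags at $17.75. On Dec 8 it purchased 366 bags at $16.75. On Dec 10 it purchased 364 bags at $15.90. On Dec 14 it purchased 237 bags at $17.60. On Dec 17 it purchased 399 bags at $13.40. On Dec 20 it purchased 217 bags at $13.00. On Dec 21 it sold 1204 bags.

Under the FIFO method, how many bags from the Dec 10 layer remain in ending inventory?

18

Dec 21, 1204 sold [FIFO — oldest first]: 179 @ $16.10 + 313 @ $17.75 + 366 @ $16.75 + 346 @ $15.90 = $20,069.55
Ending inventory: 18 @ $15.90 + 237 @ $17.60 + 399 @ $13.40 + 217 @ $13.00 = $12,625.00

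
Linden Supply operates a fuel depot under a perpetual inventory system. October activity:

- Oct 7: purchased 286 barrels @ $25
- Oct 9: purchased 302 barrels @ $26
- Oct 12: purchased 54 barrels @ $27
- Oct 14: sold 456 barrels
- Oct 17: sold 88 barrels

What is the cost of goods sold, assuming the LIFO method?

Oct 14, 456 sold [LIFO — newest first]: 54 @ $27 + 302 @ $26 + 100 @ $25 = $11,810
Oct 17, 88 sold [LIFO — newest first]: 88 @ $25 = $2,200
Total COGS = $11,810 + $2,200 = $14,010
Ending inventory: 98 @ $25 = $2,450
Check: goods available $16,460 = COGS $14,010 + ending $2,450

COGS = $14,010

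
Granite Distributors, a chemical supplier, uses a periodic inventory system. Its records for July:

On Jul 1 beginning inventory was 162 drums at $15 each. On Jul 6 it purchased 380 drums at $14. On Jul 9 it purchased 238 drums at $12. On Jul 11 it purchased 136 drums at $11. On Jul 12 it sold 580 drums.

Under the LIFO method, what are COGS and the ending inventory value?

Jul 12, 580 sold [LIFO — newest first]: 136 @ $11 + 238 @ $12 + 206 @ $14 = $7,236
Ending inventory: 162 @ $15 + 174 @ $14 = $4,866

COGS = $7,236; ending inventory = $4,866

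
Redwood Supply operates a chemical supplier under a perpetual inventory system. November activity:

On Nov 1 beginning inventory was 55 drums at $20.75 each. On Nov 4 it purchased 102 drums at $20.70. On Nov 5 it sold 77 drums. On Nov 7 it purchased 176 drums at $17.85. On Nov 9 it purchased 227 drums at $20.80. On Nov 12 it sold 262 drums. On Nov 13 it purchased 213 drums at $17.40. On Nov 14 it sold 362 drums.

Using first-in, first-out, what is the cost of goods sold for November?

COGS = $13,569.25

Nov 5, 77 sold [FIFO — oldest first]: 55 @ $20.75 + 22 @ $20.70 = $1,596.65
Nov 12, 262 sold [FIFO — oldest first]: 80 @ $20.70 + 176 @ $17.85 + 6 @ $20.80 = $4,922.40
Nov 14, 362 sold [FIFO — oldest first]: 221 @ $20.80 + 141 @ $17.40 = $7,050.20
Total COGS = $1,596.65 + $4,922.40 + $7,050.20 = $13,569.25
Ending inventory: 72 @ $17.40 = $1,252.80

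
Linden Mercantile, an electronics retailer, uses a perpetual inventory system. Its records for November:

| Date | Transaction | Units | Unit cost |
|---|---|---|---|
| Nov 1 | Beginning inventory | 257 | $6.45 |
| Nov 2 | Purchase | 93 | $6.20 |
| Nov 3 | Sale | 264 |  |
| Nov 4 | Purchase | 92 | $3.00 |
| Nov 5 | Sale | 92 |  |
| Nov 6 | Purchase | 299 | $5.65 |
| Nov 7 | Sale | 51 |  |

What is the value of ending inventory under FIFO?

Ending inventory = $1,794.35

Nov 3, 264 sold [FIFO — oldest first]: 257 @ $6.45 + 7 @ $6.20 = $1,701.05
Nov 5, 92 sold [FIFO — oldest first]: 86 @ $6.20 + 6 @ $3.00 = $551.20
Nov 7, 51 sold [FIFO — oldest first]: 51 @ $3.00 = $153.00
Total COGS = $1,701.05 + $551.20 + $153.00 = $2,405.25
Ending inventory: 35 @ $3.00 + 299 @ $5.65 = $1,794.35
Check: goods available $4,199.60 = COGS $2,405.25 + ending $1,794.35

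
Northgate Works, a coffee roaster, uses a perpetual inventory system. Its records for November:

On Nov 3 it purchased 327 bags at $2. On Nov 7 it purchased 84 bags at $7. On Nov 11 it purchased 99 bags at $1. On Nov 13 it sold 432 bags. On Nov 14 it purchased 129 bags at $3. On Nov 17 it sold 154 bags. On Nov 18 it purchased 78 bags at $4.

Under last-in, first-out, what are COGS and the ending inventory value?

Nov 13, 432 sold [LIFO — newest first]: 99 @ $1 + 84 @ $7 + 249 @ $2 = $1,185
Nov 17, 154 sold [LIFO — newest first]: 129 @ $3 + 25 @ $2 = $437
Total COGS = $1,185 + $437 = $1,622
Ending inventory: 53 @ $2 + 78 @ $4 = $418

COGS = $1,622; ending inventory = $418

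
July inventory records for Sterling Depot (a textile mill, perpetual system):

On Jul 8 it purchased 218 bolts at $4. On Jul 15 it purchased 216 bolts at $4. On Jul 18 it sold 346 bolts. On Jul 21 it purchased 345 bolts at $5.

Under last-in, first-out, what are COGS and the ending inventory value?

Jul 18, 346 sold [LIFO — newest first]: 216 @ $4 + 130 @ $4 = $1,384
Ending inventory: 88 @ $4 + 345 @ $5 = $2,077
Check: goods available $3,461 = COGS $1,384 + ending $2,077

COGS = $1,384; ending inventory = $2,077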